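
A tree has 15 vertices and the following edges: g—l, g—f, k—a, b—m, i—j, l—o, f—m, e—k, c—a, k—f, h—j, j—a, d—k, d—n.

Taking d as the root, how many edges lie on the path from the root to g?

3

Climbing from g to the root: g–f–k–d. That's 3 steps.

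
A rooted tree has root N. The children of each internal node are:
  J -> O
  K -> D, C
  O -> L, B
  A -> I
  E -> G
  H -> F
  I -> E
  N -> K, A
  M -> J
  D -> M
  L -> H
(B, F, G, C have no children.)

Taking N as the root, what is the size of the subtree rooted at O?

5

The subtree rooted at O contains: O, B, L, H, F — 5 nodes.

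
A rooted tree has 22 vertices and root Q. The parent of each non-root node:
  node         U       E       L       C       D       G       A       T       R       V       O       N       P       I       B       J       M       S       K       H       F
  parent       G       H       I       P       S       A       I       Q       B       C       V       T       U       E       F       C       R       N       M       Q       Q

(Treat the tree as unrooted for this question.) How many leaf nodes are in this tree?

Degree-1 nodes: D, J, K, L, O — 5 of them.

5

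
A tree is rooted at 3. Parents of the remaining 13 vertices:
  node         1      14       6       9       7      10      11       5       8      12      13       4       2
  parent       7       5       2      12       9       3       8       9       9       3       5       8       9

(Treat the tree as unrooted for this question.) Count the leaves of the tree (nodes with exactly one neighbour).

7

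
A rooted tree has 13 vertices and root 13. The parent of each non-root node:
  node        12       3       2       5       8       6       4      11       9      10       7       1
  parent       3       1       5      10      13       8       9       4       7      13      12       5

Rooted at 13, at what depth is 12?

Path from 13 to 12: 13 – 10 – 5 – 1 – 3 – 12, which has 5 edges.

5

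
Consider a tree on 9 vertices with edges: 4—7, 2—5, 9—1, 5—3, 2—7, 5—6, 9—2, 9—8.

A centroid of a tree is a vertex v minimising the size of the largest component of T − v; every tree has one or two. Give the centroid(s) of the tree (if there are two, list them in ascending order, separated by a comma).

2

If 2 is removed the pieces have sizes 3, 3, 2, all ≤ ⌊9/2⌋ = 4.
No neighbour of 2 does as well, so 2 is the unique centroid.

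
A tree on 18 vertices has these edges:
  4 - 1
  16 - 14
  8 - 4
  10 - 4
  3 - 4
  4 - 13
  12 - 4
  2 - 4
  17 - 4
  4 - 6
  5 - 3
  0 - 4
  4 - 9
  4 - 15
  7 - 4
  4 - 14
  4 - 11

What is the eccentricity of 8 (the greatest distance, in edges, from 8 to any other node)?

The node farthest from 8 is 5 (16 also at distance 3), via 8–4–3–5 — 3 edges.

3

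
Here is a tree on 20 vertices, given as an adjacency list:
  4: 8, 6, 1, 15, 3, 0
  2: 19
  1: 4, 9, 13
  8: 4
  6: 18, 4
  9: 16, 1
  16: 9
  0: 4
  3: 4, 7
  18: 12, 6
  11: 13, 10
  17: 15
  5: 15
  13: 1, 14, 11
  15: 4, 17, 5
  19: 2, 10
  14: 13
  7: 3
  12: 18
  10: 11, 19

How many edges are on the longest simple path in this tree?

9

A longest path is 2–19–10–11–13–1–4–6–18–12, with 9 edges.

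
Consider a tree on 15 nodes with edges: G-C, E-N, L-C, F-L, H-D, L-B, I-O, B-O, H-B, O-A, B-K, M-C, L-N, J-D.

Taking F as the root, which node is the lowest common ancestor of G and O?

L

Ancestors of G (toward the root): G, C, L, F.
Ancestors of O: O, B, L, F.
The deepest node appearing in both lists is L.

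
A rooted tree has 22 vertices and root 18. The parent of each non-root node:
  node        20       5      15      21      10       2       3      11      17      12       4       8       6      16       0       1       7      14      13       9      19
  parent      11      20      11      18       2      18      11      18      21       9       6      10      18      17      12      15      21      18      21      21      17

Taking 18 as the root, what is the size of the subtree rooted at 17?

3

Descendants of 17 (including itself): 17, 16, 19. That's 3.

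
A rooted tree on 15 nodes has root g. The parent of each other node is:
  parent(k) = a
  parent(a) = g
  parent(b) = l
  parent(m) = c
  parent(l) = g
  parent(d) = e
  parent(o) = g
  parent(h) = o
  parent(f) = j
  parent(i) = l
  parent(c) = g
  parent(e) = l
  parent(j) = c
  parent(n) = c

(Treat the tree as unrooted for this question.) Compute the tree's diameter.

6

BFS from f reaches d last, at distance 6; BFS from d confirms no node is farther.
Path: f–j–c–g–l–e–d.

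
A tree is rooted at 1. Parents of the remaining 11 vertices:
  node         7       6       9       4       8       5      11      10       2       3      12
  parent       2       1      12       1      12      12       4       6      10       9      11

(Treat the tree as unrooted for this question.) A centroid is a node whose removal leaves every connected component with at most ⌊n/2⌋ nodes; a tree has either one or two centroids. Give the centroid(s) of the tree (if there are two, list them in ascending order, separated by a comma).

4, 11

Removing 11 splits the tree into components of sizes 6, 5; the largest is 6 ≤ ⌊12/2⌋ = 6.
Its neighbour 4 also leaves a largest component of size 6, so both are centroids.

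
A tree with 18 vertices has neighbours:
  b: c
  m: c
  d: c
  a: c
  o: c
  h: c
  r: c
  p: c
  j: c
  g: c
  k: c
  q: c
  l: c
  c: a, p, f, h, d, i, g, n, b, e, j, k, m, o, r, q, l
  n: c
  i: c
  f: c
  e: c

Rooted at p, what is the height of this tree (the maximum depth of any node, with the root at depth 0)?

b sits deepest: p-c-b — 2 edges from the root.

2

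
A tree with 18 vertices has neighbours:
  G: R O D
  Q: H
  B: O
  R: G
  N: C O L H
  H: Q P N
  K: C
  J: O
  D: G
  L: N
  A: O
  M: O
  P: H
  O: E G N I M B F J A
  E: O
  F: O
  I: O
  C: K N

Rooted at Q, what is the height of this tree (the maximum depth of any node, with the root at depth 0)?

5

The longest root-to-leaf path is Q – H – N – O – G – D (5 edges).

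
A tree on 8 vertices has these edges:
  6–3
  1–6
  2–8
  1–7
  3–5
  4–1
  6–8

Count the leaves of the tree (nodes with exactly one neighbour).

4

The leaves are 2, 4, 5, 7.
That is 4 leaves.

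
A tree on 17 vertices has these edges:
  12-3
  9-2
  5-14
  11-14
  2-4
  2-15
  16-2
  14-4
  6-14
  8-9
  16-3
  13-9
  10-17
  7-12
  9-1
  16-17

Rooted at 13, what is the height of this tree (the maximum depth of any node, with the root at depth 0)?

The longest root-to-leaf path is 13 – 9 – 2 – 16 – 3 – 12 – 7 (6 edges).

6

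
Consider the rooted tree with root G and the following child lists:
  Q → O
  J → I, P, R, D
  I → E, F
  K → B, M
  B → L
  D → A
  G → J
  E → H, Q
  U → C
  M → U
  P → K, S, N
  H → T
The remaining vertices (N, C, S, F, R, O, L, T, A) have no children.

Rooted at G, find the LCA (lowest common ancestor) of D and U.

J

Ancestors of D (toward the root): D, J, G.
Ancestors of U: U, M, K, P, J, G.
The deepest node appearing in both lists is J.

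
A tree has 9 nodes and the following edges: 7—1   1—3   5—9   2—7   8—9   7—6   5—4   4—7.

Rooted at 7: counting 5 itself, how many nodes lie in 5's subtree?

The subtree rooted at 5 contains: 5, 9, 8 — 3 nodes.

3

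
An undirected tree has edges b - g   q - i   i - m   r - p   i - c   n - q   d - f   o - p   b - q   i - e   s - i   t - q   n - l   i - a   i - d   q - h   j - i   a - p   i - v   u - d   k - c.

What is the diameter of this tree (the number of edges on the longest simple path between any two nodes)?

6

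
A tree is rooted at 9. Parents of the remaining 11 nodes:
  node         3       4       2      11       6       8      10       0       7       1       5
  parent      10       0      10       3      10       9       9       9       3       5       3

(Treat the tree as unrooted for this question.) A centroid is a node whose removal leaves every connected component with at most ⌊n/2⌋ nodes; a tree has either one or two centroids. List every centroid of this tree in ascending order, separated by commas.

10

Delete 10: the remaining components have sizes 5, 4, 1, 1. Max 5 ≤ 6, so 10 is a centroid.
No neighbour of 10 does as well, so 10 is the unique centroid.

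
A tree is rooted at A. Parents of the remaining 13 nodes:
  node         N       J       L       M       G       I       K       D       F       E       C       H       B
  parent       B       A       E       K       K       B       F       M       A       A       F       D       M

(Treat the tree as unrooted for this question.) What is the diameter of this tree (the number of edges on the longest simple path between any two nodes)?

Starting from L, a farthest node is H at distance 7.
One longest path: L–E–A–F–K–M–D–H.
So the diameter is 7.

7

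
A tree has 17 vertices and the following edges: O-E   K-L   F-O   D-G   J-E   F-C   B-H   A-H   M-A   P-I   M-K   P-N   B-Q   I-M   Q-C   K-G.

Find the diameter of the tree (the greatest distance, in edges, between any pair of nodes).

12

BFS from J reaches D last, at distance 12; BFS from D confirms no node is farther.
Path: J – E – O – F – C – Q – B – H – A – M – K – G – D.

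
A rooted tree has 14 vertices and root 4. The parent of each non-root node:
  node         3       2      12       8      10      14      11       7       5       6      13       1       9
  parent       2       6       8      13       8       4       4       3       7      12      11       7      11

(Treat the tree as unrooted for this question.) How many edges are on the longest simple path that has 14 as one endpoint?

10

The node farthest from 14 is 1 (5 also at distance 10), via 14 – 4 – 11 – 13 – 8 – 12 – 6 – 2 – 3 – 7 – 1 — 10 edges.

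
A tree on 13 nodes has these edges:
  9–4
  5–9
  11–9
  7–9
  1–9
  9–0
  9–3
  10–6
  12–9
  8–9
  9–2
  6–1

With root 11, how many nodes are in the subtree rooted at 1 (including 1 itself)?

3

The subtree rooted at 1 contains: 1, 6, 10 — 3 nodes.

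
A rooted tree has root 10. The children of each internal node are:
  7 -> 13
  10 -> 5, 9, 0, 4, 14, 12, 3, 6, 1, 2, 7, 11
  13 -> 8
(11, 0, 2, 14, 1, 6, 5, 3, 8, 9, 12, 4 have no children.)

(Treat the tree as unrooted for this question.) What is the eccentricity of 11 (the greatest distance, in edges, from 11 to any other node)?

A farthest node from 11 is 8.
The path 11 – 10 – 7 – 13 – 8 has 4 edges.

4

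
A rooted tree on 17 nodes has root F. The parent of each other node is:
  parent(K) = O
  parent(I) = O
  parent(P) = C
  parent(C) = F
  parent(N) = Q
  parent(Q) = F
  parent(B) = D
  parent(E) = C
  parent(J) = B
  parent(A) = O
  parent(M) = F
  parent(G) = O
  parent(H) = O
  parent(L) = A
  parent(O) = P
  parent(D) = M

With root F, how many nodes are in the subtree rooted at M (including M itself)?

Descendants of M (including itself): M, D, B, J. That's 4.

4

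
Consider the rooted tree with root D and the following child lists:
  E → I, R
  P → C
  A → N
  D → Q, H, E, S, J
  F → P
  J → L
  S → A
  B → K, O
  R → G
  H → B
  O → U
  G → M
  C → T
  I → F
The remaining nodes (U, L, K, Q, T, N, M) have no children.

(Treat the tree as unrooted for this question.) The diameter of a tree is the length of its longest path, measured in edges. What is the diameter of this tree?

10

BFS from U reaches T last, at distance 10; BFS from T confirms no node is farther.
Path: U-O-B-H-D-E-I-F-P-C-T.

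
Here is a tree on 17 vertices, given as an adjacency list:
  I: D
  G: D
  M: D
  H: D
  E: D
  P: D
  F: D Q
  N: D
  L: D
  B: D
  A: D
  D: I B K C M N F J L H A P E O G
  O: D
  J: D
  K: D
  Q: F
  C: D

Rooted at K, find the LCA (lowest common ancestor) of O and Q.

D

O's ancestor chain is O, D, K and Q's is Q, F, D, K; they first meet at D.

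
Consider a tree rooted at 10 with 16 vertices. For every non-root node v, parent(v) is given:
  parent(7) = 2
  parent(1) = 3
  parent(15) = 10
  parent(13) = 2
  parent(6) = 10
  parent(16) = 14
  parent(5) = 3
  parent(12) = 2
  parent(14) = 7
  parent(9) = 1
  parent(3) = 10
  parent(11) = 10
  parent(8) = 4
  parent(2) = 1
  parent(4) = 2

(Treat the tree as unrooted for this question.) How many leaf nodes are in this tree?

Exactly 9 nodes have a single neighbour: 5, 6, 8, 9, 11, 12, 13, 15, 16.

9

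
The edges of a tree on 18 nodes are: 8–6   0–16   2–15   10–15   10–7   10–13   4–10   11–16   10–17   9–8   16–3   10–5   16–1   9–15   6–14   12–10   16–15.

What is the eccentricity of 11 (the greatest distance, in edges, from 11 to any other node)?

Distances from 11 peak at 6, attained at 14.
11–16–15–9–8–6–14

6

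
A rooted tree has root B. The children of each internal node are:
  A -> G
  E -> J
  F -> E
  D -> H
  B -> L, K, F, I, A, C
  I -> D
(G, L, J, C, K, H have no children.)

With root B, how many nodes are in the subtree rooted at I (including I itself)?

Descendants of I (including itself): I, D, H. That's 3.

3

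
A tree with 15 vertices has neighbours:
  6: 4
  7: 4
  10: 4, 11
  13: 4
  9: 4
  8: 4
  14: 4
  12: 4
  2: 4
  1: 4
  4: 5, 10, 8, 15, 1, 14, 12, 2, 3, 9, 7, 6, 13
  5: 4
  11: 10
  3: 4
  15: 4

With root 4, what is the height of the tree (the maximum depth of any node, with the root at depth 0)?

2

A deepest node is 11, reached by 4–10–11.
That path has 2 edges, so the height is 2.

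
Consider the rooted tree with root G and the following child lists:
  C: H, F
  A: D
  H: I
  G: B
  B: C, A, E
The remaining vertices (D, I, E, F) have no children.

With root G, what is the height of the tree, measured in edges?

A deepest node is I, reached by G–B–C–H–I.
That path has 4 edges, so the height is 4.

4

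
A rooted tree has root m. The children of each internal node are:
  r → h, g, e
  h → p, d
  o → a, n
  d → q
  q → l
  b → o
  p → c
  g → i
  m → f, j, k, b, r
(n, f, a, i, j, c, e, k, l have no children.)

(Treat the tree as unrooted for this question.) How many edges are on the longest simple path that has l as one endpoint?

The node farthest from l is a (n also at distance 8), via l-q-d-h-r-m-b-o-a — 8 edges.

8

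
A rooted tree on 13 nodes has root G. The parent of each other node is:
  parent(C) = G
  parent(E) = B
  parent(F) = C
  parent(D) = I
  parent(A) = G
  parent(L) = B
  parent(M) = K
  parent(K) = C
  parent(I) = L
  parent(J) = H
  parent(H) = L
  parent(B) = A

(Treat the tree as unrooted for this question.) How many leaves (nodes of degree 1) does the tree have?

5

The leaves are D, E, F, J, M.
That is 5 leaves.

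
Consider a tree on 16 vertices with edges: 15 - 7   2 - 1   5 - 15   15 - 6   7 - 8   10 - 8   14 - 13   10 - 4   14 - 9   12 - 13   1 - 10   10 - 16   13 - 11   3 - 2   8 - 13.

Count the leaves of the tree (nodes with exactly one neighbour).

8

Degree-1 nodes: 3, 4, 5, 6, 9, 11, 12, 16 — 8 of them.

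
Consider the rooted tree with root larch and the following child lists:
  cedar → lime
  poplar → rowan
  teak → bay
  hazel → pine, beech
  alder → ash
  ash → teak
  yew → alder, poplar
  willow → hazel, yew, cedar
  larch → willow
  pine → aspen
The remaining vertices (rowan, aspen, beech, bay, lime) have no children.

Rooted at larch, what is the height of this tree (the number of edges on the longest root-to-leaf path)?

6

A deepest node is bay, reached by larch → willow → yew → alder → ash → teak → bay.
That path has 6 edges, so the height is 6.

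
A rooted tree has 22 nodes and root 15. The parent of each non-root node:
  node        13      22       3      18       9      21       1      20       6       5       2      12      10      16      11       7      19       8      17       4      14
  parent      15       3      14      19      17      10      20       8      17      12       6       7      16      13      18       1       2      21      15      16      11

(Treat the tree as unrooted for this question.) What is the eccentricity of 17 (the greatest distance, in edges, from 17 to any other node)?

11

A farthest node from 17 is 5.
The path 17-15-13-16-10-21-8-20-1-7-12-5 has 11 edges.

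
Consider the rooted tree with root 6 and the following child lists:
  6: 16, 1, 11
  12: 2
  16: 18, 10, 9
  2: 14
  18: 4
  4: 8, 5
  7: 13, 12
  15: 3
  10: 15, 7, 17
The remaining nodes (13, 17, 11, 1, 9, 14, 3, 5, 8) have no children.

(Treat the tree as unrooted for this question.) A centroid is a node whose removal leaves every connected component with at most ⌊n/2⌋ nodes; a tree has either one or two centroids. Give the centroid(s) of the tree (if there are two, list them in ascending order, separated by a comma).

If 10 is removed the pieces have sizes 9, 5, 2, 1, all ≤ ⌊18/2⌋ = 9.
Its neighbour 16 also leaves a largest component of size 9, so both are centroids.

10, 16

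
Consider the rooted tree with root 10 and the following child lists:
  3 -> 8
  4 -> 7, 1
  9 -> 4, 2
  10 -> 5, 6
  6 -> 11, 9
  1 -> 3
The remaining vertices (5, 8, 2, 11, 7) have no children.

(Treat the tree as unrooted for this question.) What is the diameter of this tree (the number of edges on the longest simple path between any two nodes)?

7

BFS from 8 reaches 5 last, at distance 7; BFS from 5 confirms no node is farther.
Path: 8 - 3 - 1 - 4 - 9 - 6 - 10 - 5.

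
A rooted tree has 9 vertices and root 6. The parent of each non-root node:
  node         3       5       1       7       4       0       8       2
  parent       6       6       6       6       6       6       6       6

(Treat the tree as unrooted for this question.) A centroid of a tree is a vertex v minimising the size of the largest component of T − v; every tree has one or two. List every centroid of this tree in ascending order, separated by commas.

Delete 6: the remaining components have sizes 1, 1, 1, 1, 1, 1, 1, 1. Max 1 ≤ 4, so 6 is a centroid.
No neighbour of 6 does as well, so 6 is the unique centroid.

6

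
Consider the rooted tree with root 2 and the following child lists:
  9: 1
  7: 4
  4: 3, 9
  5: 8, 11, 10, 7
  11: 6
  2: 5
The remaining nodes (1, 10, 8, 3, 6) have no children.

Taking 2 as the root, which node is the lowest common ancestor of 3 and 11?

Ancestors of 3 (toward the root): 3, 4, 7, 5, 2.
Ancestors of 11: 11, 5, 2.
The deepest node appearing in both lists is 5.

5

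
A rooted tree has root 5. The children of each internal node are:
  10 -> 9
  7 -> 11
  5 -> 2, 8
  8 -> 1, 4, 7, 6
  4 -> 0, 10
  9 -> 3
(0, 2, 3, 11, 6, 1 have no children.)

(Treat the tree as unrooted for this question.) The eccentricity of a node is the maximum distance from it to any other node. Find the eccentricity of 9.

Distances from 9 peak at 5, attained at 2 (11 also at distance 5).
9 – 10 – 4 – 8 – 5 – 2

5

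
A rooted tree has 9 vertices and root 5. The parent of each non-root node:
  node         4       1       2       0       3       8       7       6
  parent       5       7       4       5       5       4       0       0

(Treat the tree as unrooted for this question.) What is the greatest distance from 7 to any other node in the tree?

4

The node farthest from 7 is 8 (2 also at distance 4), via 7–0–5–4–8 — 4 edges.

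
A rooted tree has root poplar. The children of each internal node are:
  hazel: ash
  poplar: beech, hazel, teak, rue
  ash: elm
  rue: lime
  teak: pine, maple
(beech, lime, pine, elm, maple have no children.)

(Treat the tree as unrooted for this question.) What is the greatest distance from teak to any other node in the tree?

A farthest node from teak is elm.
The path teak–poplar–hazel–ash–elm has 4 edges.

4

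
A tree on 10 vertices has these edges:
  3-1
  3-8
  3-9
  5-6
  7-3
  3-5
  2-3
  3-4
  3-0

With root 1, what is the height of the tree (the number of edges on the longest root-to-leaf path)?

6 sits deepest: 1 → 3 → 5 → 6 — 3 edges from the root.

3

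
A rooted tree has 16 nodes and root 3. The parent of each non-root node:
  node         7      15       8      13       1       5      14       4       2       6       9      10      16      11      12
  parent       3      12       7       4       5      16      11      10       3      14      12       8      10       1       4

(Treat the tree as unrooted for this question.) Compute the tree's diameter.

10

BFS from 6 reaches 2 last, at distance 10; BFS from 2 confirms no node is farther.
Path: 6-14-11-1-5-16-10-8-7-3-2.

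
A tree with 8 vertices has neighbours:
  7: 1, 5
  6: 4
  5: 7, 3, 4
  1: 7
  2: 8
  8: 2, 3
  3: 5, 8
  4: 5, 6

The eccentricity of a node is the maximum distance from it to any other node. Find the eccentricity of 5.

A farthest node from 5 is 2.
The path 5 – 3 – 8 – 2 has 3 edges.

3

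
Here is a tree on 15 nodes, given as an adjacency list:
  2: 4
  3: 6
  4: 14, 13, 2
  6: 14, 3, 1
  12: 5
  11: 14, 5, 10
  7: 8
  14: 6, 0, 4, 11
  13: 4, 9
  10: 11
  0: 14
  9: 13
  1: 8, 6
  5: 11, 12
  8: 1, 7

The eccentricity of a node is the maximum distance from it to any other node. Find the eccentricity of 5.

The node farthest from 5 is 7, via 5 – 11 – 14 – 6 – 1 – 8 – 7 — 6 edges.

6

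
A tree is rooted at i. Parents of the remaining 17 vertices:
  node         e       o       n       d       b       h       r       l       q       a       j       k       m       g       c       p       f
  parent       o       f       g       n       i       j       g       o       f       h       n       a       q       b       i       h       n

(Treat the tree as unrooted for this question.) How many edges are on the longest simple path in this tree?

BFS from k reaches c last, at distance 8; BFS from c confirms no node is farther.
Path: k-a-h-j-n-g-b-i-c.

8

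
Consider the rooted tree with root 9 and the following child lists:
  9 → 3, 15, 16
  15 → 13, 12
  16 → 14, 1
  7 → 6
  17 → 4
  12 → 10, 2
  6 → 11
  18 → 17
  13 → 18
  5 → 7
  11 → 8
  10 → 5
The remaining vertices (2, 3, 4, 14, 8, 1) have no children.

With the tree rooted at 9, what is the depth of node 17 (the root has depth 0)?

4

Climbing from 17 to the root: 17 → 18 → 13 → 15 → 9. That's 4 steps.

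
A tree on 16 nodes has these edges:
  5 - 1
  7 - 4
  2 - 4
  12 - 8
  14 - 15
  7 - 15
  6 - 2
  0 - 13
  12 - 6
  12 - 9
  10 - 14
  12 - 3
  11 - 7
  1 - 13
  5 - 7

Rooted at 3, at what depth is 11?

6

3 – 12 – 6 – 2 – 4 – 7 – 11 — 6 edges.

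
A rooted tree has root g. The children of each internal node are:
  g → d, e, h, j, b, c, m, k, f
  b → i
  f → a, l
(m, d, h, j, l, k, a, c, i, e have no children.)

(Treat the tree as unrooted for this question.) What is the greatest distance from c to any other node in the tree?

3

A farthest node from c is l (a, i also at distance 3).
The path c-g-f-l has 3 edges.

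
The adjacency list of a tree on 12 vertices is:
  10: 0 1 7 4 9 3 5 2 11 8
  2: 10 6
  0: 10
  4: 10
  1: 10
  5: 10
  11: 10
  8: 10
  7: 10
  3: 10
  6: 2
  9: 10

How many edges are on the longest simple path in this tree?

BFS from 6 reaches 4 last, at distance 3; BFS from 4 confirms no node is farther.
Path: 6 – 2 – 10 – 4.

3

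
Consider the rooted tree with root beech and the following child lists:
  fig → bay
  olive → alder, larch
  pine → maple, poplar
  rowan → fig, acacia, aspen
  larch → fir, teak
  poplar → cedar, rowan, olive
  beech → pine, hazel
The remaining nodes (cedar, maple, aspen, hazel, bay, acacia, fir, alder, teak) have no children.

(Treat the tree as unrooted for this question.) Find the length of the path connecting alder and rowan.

3

Walking from alder: alder – olive – poplar – rowan. Length 3.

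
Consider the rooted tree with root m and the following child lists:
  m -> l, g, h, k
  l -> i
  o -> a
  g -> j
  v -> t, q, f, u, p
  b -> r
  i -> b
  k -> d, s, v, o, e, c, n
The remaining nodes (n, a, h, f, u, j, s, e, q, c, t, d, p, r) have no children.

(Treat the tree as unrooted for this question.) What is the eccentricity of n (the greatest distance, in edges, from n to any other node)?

6

A farthest node from n is r.
The path n–k–m–l–i–b–r has 6 edges.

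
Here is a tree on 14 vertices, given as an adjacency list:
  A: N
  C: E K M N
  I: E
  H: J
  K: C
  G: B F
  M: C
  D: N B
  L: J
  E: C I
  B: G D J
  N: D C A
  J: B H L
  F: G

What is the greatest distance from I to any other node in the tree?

7

A farthest node from I is H (L, F also at distance 7).
The path I–E–C–N–D–B–J–H has 7 edges.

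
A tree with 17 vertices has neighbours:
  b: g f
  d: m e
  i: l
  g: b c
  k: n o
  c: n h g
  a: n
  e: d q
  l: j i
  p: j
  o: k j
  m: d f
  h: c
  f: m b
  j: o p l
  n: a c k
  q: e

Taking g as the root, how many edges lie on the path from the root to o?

4

Climbing from o to the root: o → k → n → c → g. That's 4 steps.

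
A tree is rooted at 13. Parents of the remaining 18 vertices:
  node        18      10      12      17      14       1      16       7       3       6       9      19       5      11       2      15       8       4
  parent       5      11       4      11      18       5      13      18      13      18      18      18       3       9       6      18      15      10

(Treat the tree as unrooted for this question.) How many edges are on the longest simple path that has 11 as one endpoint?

A farthest node from 11 is 16.
The path 11–9–18–5–3–13–16 has 6 edges.

6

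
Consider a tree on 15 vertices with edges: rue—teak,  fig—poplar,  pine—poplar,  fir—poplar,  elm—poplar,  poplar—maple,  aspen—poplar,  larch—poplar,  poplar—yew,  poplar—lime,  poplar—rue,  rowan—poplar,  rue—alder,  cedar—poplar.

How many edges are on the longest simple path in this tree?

A longest path is teak - rue - poplar - yew, with 3 edges.

3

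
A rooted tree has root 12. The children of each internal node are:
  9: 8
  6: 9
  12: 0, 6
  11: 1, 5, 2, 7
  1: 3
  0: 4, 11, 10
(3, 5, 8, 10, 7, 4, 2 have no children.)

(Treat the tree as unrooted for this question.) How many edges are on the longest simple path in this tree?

BFS from 8 reaches 3 last, at distance 7; BFS from 3 confirms no node is farther.
Path: 8-9-6-12-0-11-1-3.

7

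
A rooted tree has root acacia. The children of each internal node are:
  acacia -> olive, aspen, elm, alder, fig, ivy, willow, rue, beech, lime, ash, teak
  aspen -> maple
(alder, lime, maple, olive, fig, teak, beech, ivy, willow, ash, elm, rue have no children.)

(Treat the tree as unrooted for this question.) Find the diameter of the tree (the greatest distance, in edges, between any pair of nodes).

3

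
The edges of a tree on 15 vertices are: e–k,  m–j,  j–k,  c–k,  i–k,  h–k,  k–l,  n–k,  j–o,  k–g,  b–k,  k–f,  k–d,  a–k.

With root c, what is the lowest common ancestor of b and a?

k

Ancestors of b (toward the root): b, k, c.
Ancestors of a: a, k, c.
The deepest node appearing in both lists is k.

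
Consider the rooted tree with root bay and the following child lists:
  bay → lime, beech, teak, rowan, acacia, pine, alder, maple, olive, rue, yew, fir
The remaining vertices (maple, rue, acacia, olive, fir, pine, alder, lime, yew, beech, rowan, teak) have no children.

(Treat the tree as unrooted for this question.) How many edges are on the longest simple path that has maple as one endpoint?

A farthest node from maple is teak (lime, yew, beech, fir, olive, pine, rowan, alder, acacia, rue also at distance 2).
The path maple-bay-teak has 2 edges.

2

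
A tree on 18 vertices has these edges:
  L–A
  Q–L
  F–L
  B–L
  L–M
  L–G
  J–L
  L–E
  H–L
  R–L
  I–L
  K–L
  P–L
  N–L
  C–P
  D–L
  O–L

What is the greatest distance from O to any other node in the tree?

3

A farthest node from O is C.
The path O – L – P – C has 3 edges.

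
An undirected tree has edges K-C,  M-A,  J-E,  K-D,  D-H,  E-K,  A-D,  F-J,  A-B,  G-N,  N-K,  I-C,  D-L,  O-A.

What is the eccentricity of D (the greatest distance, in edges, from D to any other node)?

4

The node farthest from D is F, via D-K-E-J-F — 4 edges.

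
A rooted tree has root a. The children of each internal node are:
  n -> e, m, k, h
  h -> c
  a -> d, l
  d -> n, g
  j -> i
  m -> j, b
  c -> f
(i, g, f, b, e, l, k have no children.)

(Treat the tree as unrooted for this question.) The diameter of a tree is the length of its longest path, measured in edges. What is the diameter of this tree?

Starting from i, a farthest node is l at distance 6.
One longest path: i – j – m – n – d – a – l.
So the diameter is 6.

6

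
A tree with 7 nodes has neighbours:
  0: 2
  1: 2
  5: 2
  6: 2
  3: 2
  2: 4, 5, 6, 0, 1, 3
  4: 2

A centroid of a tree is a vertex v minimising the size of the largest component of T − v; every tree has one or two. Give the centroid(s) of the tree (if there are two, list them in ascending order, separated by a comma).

If 2 is removed the pieces have sizes 1, 1, 1, 1, 1, 1, all ≤ ⌊7/2⌋ = 3.
Every other node leaves some component of size > 3, so the centroid is unique.

2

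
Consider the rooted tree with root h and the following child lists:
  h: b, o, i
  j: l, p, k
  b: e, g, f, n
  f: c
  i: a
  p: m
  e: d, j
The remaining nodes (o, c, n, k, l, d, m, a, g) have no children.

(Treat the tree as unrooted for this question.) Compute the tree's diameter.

Starting from m, a farthest node is a at distance 7.
One longest path: m-p-j-e-b-h-i-a.
So the diameter is 7.

7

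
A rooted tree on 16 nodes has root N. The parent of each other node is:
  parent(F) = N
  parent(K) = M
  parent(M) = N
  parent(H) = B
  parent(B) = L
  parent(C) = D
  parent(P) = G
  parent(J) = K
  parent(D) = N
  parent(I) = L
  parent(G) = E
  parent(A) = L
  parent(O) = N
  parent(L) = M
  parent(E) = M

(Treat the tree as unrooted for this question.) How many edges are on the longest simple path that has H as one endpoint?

6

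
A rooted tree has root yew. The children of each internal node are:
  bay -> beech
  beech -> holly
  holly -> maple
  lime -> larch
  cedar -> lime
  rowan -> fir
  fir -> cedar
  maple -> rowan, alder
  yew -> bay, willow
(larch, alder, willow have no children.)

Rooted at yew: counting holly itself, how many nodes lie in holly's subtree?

8

holly's subtree: {holly, maple, alder, rowan, fir, cedar, lime, larch}, size 8.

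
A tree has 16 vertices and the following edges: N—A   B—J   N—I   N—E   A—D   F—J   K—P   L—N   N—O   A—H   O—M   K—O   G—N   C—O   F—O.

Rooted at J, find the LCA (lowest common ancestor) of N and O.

N's ancestor chain is N, O, F, J and O's is O, F, J; they first meet at O.

O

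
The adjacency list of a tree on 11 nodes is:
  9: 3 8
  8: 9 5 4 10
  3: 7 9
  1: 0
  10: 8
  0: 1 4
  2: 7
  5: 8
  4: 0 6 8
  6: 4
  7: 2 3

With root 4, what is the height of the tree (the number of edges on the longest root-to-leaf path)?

5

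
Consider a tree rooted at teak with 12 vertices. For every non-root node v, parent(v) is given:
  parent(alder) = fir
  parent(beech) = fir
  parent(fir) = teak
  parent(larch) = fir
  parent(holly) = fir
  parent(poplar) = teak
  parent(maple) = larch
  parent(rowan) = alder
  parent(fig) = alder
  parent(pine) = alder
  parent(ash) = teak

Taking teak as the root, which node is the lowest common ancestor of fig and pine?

alder

fig's ancestor chain is fig, alder, fir, teak and pine's is pine, alder, fir, teak; they first meet at alder.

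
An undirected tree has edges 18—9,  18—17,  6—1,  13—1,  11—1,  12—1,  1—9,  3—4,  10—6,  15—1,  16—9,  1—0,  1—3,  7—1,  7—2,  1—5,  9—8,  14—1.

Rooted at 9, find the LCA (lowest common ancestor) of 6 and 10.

6

Path 6→root: 6 1 9; path 10→root: 10 6 1 9.
First common node: 6.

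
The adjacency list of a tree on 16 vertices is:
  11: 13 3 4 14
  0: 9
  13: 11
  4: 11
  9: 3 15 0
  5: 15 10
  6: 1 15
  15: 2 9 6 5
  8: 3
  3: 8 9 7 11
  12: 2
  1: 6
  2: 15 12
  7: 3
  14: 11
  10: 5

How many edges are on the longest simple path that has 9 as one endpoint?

A farthest node from 9 is 4 (12, 1, 13, 10, 14 also at distance 3).
The path 9 – 3 – 11 – 4 has 3 edges.

3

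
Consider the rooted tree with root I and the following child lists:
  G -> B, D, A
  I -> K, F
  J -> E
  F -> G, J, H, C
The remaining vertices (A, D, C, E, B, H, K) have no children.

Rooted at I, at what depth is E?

3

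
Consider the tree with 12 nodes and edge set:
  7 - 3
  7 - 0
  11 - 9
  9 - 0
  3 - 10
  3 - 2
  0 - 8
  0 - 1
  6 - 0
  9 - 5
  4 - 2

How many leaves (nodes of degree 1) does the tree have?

7

Degree-1 nodes: 1, 4, 5, 6, 8, 10, 11 — 7 of them.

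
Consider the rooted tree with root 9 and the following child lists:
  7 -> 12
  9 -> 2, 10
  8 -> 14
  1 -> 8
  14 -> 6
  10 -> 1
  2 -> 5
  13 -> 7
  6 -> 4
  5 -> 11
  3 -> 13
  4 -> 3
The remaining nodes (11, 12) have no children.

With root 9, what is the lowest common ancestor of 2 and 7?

9

Path 2→root: 2 9; path 7→root: 7 13 3 4 6 14 8 1 10 9.
First common node: 9.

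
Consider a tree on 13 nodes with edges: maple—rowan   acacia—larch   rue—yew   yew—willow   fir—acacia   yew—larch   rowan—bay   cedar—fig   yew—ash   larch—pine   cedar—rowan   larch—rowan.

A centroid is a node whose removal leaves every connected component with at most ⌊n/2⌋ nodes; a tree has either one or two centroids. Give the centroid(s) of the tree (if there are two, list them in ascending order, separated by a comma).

Delete larch: the remaining components have sizes 5, 4, 2, 1. Max 5 ≤ 6, so larch is a centroid.
Every other node leaves some component of size > 6, so the centroid is unique.

larch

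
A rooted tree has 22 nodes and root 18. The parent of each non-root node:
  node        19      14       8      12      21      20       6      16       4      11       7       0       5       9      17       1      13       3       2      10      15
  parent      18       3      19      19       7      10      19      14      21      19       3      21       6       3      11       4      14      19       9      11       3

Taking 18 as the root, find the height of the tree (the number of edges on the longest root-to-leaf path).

6

A deepest node is 1, reached by 18 → 19 → 3 → 7 → 21 → 4 → 1.
That path has 6 edges, so the height is 6.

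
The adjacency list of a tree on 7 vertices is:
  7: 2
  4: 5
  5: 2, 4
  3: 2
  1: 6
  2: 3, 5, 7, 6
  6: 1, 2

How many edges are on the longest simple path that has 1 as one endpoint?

A farthest node from 1 is 4.
The path 1 – 6 – 2 – 5 – 4 has 4 edges.

4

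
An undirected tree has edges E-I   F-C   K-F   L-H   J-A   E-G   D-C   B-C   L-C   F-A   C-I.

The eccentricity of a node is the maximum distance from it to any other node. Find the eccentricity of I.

A farthest node from I is J.
The path I-C-F-A-J has 4 edges.

4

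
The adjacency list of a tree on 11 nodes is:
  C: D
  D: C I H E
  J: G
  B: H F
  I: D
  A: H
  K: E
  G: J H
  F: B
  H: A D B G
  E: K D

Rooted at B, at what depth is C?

Path from B to C: B – H – D – C, which has 3 edges.

3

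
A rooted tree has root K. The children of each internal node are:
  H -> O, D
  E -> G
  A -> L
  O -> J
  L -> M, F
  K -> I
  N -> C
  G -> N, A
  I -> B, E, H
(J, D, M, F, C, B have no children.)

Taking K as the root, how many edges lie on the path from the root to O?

Path from K to O: K–I–H–O, which has 3 edges.

3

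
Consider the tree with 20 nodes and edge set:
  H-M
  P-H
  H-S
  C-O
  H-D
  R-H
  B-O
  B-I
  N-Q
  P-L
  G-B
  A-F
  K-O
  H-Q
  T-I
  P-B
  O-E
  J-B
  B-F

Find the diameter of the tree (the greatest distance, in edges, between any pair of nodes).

A longest path is N - Q - H - P - B - O - K, with 6 edges.

6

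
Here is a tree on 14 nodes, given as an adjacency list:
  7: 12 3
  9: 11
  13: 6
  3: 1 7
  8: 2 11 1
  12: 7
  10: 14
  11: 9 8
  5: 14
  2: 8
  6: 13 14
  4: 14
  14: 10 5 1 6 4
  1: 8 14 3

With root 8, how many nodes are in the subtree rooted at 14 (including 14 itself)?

Descendants of 14 (including itself): 14, 10, 5, 6, 4, 13. That's 6.

6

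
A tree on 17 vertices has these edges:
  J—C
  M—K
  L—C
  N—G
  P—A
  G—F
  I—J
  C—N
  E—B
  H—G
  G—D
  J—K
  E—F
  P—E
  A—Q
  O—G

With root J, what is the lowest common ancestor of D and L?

Ancestors of D (toward the root): D, G, N, C, J.
Ancestors of L: L, C, J.
The deepest node appearing in both lists is C.

C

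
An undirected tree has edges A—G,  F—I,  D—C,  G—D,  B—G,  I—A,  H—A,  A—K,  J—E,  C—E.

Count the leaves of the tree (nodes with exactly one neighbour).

5

The leaves are B, F, H, J, K.
That is 5 leaves.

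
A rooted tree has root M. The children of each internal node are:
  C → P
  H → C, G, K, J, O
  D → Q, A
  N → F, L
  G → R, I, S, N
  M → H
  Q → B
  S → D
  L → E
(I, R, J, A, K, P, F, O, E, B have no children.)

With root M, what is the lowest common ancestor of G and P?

G's ancestor chain is G, H, M and P's is P, C, H, M; they first meet at H.

H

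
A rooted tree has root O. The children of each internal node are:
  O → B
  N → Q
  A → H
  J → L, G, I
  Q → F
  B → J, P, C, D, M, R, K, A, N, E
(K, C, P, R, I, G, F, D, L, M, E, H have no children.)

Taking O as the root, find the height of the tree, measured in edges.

F sits deepest: O–B–N–Q–F — 4 edges from the root.

4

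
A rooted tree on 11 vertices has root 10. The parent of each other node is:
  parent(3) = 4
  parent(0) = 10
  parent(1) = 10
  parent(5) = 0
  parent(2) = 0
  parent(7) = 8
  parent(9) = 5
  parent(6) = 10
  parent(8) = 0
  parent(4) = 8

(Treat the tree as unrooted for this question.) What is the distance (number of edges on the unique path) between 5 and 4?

5 - 0 - 8 - 4: 3 edges.

3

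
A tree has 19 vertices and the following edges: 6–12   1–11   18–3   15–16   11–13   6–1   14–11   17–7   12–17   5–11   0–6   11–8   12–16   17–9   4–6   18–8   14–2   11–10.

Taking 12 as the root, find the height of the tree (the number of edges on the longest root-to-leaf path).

6

A deepest node is 3, reached by 12-6-1-11-8-18-3.
That path has 6 edges, so the height is 6.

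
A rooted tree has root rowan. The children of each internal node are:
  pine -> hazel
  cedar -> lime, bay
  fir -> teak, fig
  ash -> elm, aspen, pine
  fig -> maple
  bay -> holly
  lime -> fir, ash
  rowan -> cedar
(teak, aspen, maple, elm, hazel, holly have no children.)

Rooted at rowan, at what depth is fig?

4

Climbing from fig to the root: fig–fir–lime–cedar–rowan. That's 4 steps.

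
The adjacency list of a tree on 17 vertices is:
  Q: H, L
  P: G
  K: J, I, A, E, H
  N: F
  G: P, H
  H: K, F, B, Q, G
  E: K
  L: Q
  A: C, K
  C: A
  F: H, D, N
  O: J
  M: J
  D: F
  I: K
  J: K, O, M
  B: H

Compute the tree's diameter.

5

BFS from C reaches P last, at distance 5; BFS from P confirms no node is farther.
Path: C – A – K – H – G – P.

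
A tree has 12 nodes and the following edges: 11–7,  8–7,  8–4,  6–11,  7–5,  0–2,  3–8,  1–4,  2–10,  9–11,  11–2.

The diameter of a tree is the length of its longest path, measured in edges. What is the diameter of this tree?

Starting from 1, a farthest node is 0 at distance 6.
One longest path: 1–4–8–7–11–2–0.
So the diameter is 6.

6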